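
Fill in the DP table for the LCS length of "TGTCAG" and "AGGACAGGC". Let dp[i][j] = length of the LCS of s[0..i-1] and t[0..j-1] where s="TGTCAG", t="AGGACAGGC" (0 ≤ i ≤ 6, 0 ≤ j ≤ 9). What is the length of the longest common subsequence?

4

   ''  A  G  G  A  C  A  G  G  C
''  0  0  0  0  0  0  0  0  0  0
 T  0  0  0  0  0  0  0  0  0  0
 G  0  0  1  1  1  1  1  1  1  1
 T  0  0  1  1  1  1  1  1  1  1
 C  0  0  1  1  1  2  2  2  2  2
 A  0  1  1  1  2  2  3  3  3  3
 G  0  1  2  2  2  2  3  4  4  4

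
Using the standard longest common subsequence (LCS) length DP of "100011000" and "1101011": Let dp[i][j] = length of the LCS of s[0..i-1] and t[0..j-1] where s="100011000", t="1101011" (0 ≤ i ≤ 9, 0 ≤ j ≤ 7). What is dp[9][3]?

   ''  1  1  0  1  0  1  1
''  0  0  0  0  0  0  0  0
 1  0  1  1  1  1  1  1  1
 0  0  1  1  2  2  2  2  2
 0  0  1  1  2  2  3  3  3
 0  0  1  1  2  2  3  3  3
 1  0  1  2  2  3  3  4  4
 1  0  1  2  2  3  3  4  5
 0  0  1  2  3  3  4  4  5
 0  0  1  2  3  3  4  4  5
 0  0  1  2  3  3  4  4  5

3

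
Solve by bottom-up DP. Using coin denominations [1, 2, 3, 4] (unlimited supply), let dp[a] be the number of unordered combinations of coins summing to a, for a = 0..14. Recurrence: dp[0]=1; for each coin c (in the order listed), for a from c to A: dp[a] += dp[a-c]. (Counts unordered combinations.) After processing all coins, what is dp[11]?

27

after  coin     0     1     2     3     4     5     6     7     8     9    10    11    12    13    14
          1     1     1     1     1     1     1     1     1     1     1     1     1     1     1     1
          2     1     1     2     2     3     3     4     4     5     5     6     6     7     7     8
          3     1     1     2     3     4     5     7     8    10    12    14    16    19    21    24
          4     1     1     2     3     5     6     9    11    15    18    23    27    34    39    47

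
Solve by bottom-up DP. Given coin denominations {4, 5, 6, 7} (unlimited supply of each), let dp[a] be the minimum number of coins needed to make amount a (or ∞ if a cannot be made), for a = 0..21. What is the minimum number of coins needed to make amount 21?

 a  0  1  2  3  4  5  6  7  8  9 10 11 12 13 14 15 16 17 18 19 20 21
dp  0  -  -  -  1  1  1  1  2  2  2  2  2  2  2  3  3  3  3  3  3  3
(- denotes ∞ / unreachable)

3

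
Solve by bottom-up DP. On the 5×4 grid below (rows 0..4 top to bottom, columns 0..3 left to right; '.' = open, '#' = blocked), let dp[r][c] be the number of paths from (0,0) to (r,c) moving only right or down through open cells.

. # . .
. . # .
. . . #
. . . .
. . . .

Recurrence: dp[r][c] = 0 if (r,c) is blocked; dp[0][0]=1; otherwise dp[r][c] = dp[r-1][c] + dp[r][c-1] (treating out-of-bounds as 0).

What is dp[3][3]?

r\c   0   1   2   3
  0   1   0   0   0
  1   1   1   0   0
  2   1   2   2   0
  3   1   3   5   5
  4   1   4   9  14

5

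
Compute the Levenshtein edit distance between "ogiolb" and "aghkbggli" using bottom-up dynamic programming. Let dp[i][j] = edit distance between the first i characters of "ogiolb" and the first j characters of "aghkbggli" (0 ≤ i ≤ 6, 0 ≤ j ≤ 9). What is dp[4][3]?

3

   ''  a  g  h  k  b  g  g  l  i
''  0  1  2  3  4  5  6  7  8  9
 o  1  1  2  3  4  5  6  7  8  9
 g  2  2  1  2  3  4  5  6  7  8
 i  3  3  2  2  3  4  5  6  7  7
 o  4  4  3  3  3  4  5  6  7  8
 l  5  5  4  4  4  4  5  6  6  7
 b  6  6  5  5  5  4  5  6  7  7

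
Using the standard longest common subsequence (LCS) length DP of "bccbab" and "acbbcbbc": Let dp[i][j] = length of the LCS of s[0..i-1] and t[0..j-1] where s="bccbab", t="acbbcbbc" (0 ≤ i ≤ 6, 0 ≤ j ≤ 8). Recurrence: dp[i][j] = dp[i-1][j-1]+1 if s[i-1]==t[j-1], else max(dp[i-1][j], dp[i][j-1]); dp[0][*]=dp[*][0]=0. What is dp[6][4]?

   ''  a  c  b  b  c  b  b  c
''  0  0  0  0  0  0  0  0  0
 b  0  0  0  1  1  1  1  1  1
 c  0  0  1  1  1  2  2  2  2
 c  0  0  1  1  1  2  2  2  3
 b  0  0  1  2  2  2  3  3  3
 a  0  1  1  2  2  2  3  3  3
 b  0  1  1  2  3  3  3  4  4

3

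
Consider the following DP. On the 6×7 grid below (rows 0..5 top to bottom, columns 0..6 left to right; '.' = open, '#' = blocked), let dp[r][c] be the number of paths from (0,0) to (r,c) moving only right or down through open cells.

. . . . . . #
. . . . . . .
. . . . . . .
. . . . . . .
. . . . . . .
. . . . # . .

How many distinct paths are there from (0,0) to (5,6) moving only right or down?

335

r\c   0   1   2   3   4   5   6
  0   1   1   1   1   1   1   0
  1   1   2   3   4   5   6   6
  2   1   3   6  10  15  21  27
  3   1   4  10  20  35  56  83
  4   1   5  15  35  70 126 209
  5   1   6  21  56   0 126 335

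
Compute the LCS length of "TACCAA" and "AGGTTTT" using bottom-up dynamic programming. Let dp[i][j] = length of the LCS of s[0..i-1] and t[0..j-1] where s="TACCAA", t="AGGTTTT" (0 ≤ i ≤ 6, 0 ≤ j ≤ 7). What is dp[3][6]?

1

   ''  A  G  G  T  T  T  T
''  0  0  0  0  0  0  0  0
 T  0  0  0  0  1  1  1  1
 A  0  1  1  1  1  1  1  1
 C  0  1  1  1  1  1  1  1
 C  0  1  1  1  1  1  1  1
 A  0  1  1  1  1  1  1  1
 A  0  1  1  1  1  1  1  1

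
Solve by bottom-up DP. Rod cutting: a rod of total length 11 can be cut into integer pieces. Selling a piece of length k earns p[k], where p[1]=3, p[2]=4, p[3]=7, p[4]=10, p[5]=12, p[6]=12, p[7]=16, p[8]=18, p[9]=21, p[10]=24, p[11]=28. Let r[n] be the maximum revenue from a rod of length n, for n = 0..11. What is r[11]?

33

   n    0    1    2    3    4    5    6    7    8    9   10   11
r[n]    0    3    6    9   12   15   18   21   24   27   30   33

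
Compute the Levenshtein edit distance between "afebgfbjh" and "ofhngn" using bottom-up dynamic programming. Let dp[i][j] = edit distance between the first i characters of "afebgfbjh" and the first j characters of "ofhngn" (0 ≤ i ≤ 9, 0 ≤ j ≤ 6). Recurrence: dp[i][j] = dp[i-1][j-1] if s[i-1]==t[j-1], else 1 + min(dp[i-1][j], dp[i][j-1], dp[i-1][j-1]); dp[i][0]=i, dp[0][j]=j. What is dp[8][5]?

   ''  o  f  h  n  g  n
''  0  1  2  3  4  5  6
 a  1  1  2  3  4  5  6
 f  2  2  1  2  3  4  5
 e  3  3  2  2  3  4  5
 b  4  4  3  3  3  4  5
 g  5  5  4  4  4  3  4
 f  6  6  5  5  5  4  4
 b  7  7  6  6  6  5  5
 j  8  8  7  7  7  6  6
 h  9  9  8  7  8  7  7

6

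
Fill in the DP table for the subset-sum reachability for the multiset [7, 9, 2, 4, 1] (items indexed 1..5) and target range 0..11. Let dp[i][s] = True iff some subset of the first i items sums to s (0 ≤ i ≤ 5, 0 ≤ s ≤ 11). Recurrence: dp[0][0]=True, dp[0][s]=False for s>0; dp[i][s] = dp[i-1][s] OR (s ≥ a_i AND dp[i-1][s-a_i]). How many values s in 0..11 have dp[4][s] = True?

i\s   0   1   2   3   4   5   6   7   8   9  10  11
  0   T   F   F   F   F   F   F   F   F   F   F   F
  1   T   F   F   F   F   F   F   T   F   F   F   F
  2   T   F   F   F   F   F   F   T   F   T   F   F
  3   T   F   T   F   F   F   F   T   F   T   F   T
  4   T   F   T   F   T   F   T   T   F   T   F   T
  5   T   T   T   T   T   T   T   T   T   T   T   T

7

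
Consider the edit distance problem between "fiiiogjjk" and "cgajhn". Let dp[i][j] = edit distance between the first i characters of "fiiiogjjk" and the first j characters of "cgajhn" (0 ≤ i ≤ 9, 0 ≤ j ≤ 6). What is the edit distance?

8

   ''  c  g  a  j  h  n
''  0  1  2  3  4  5  6
 f  1  1  2  3  4  5  6
 i  2  2  2  3  4  5  6
 i  3  3  3  3  4  5  6
 i  4  4  4  4  4  5  6
 o  5  5  5  5  5  5  6
 g  6  6  5  6  6  6  6
 j  7  7  6  6  6  7  7
 j  8  8  7  7  6  7  8
 k  9  9  8  8  7  7  8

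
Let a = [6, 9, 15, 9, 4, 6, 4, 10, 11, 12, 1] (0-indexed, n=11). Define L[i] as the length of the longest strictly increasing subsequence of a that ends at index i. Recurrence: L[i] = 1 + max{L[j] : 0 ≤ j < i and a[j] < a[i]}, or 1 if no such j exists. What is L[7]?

3

   i    0    1    2    3    4    5    6    7    8    9   10
a[i]    6    9   15    9    4    6    4   10   11   12    1
L[i]    1    2    3    2    1    2    1    3    4    5    1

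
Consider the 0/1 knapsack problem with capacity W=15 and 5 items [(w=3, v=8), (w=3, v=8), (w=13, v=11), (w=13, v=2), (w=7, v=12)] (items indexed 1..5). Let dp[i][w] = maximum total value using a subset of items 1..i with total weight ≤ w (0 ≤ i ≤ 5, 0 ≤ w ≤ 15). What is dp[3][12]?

16

i\w   0   1   2   3   4   5   6   7   8   9  10  11  12  13  14  15
  0   0   0   0   0   0   0   0   0   0   0   0   0   0   0   0   0
  1   0   0   0   8   8   8   8   8   8   8   8   8   8   8   8   8
  2   0   0   0   8   8   8  16  16  16  16  16  16  16  16  16  16
  3   0   0   0   8   8   8  16  16  16  16  16  16  16  16  16  16
  4   0   0   0   8   8   8  16  16  16  16  16  16  16  16  16  16
  5   0   0   0   8   8   8  16  16  16  16  20  20  20  28  28  28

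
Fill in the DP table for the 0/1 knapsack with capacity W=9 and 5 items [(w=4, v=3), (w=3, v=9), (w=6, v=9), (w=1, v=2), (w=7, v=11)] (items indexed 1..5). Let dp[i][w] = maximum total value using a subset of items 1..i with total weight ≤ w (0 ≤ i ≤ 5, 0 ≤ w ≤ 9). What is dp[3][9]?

i\w   0   1   2   3   4   5   6   7   8   9
  0   0   0   0   0   0   0   0   0   0   0
  1   0   0   0   0   3   3   3   3   3   3
  2   0   0   0   9   9   9   9  12  12  12
  3   0   0   0   9   9   9   9  12  12  18
  4   0   2   2   9  11  11  11  12  14  18
  5   0   2   2   9  11  11  11  12  14  18

18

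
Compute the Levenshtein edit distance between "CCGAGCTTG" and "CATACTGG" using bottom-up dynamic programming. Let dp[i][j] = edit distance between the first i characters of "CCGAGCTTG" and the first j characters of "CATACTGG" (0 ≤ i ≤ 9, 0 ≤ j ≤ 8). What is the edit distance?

   ''  C  A  T  A  C  T  G  G
''  0  1  2  3  4  5  6  7  8
 C  1  0  1  2  3  4  5  6  7
 C  2  1  1  2  3  3  4  5  6
 G  3  2  2  2  3  4  4  4  5
 A  4  3  2  3  2  3  4  5  5
 G  5  4  3  3  3  3  4  4  5
 C  6  5  4  4  4  3  4  5  5
 T  7  6  5  4  5  4  3  4  5
 T  8  7  6  5  5  5  4  4  5
 G  9  8  7  6  6  6  5  4  4

4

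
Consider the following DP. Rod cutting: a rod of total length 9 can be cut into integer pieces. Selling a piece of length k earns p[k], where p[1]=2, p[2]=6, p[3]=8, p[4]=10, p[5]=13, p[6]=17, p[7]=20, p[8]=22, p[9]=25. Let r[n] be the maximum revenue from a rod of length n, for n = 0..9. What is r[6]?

   n    0    1    2    3    4    5    6    7    8    9
r[n]    0    2    6    8   12   14   18   20   24   26

18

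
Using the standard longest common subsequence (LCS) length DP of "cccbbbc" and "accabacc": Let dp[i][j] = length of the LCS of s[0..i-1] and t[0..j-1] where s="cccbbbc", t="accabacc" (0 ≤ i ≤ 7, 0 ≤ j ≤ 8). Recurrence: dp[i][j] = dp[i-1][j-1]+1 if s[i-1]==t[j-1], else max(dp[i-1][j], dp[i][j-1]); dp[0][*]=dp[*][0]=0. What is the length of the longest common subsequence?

   ''  a  c  c  a  b  a  c  c
''  0  0  0  0  0  0  0  0  0
 c  0  0  1  1  1  1  1  1  1
 c  0  0  1  2  2  2  2  2  2
 c  0  0  1  2  2  2  2  3  3
 b  0  0  1  2  2  3  3  3  3
 b  0  0  1  2  2  3  3  3  3
 b  0  0  1  2  2  3  3  3  3
 c  0  0  1  2  2  3  3  4  4

4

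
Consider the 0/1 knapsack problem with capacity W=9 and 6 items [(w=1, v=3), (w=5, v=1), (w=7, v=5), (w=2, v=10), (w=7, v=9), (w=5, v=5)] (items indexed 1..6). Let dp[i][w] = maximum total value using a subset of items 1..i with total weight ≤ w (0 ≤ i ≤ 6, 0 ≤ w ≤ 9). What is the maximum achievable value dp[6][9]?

19

i\w   0   1   2   3   4   5   6   7   8   9
  0   0   0   0   0   0   0   0   0   0   0
  1   0   3   3   3   3   3   3   3   3   3
  2   0   3   3   3   3   3   4   4   4   4
  3   0   3   3   3   3   3   4   5   8   8
  4   0   3  10  13  13  13  13  13  14  15
  5   0   3  10  13  13  13  13  13  14  19
  6   0   3  10  13  13  13  13  15  18  19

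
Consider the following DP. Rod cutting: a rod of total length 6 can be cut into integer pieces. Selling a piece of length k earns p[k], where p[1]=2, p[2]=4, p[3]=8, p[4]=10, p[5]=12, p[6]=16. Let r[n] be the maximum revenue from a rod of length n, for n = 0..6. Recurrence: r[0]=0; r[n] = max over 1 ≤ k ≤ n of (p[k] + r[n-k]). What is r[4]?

   n    0    1    2    3    4    5    6
r[n]    0    2    4    8   10   12   16

10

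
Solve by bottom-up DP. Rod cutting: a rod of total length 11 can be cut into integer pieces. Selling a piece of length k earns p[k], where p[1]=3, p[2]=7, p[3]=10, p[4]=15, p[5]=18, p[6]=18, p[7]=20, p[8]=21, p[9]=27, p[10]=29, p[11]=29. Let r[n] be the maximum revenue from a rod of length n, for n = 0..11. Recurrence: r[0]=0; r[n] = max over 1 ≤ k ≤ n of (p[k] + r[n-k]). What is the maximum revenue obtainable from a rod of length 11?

   n    0    1    2    3    4    5    6    7    8    9   10   11
r[n]    0    3    7   10   15   18   22   25   30   33   37   40

40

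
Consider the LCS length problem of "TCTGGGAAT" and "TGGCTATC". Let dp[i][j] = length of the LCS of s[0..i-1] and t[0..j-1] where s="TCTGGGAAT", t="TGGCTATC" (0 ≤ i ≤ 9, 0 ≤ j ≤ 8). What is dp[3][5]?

   ''  T  G  G  C  T  A  T  C
''  0  0  0  0  0  0  0  0  0
 T  0  1  1  1  1  1  1  1  1
 C  0  1  1  1  2  2  2  2  2
 T  0  1  1  1  2  3  3  3  3
 G  0  1  2  2  2  3  3  3  3
 G  0  1  2  3  3  3  3  3  3
 G  0  1  2  3  3  3  3  3  3
 A  0  1  2  3  3  3  4  4  4
 A  0  1  2  3  3  3  4  4  4
 T  0  1  2  3  3  4  4  5  5

3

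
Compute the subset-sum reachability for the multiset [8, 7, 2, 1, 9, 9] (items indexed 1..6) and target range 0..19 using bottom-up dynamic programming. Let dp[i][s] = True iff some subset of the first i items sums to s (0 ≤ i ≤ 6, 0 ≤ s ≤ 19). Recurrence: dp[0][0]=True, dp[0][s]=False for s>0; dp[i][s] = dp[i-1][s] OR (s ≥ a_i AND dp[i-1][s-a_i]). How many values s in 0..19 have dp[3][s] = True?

8

i\s   0   1   2   3   4   5   6   7   8   9  10  11  12  13  14  15  16  17  18  19
  0   T   F   F   F   F   F   F   F   F   F   F   F   F   F   F   F   F   F   F   F
  1   T   F   F   F   F   F   F   F   T   F   F   F   F   F   F   F   F   F   F   F
  2   T   F   F   F   F   F   F   T   T   F   F   F   F   F   F   T   F   F   F   F
  3   T   F   T   F   F   F   F   T   T   T   T   F   F   F   F   T   F   T   F   F
  4   T   T   T   T   F   F   F   T   T   T   T   T   F   F   F   T   T   T   T   F
  5   T   T   T   T   F   F   F   T   T   T   T   T   T   F   F   T   T   T   T   T
  6   T   T   T   T   F   F   F   T   T   T   T   T   T   F   F   T   T   T   T   T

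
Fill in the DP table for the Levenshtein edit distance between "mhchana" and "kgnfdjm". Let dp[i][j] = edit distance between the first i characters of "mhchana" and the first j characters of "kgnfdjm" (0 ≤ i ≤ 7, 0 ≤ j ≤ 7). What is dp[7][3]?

6

   ''  k  g  n  f  d  j  m
''  0  1  2  3  4  5  6  7
 m  1  1  2  3  4  5  6  6
 h  2  2  2  3  4  5  6  7
 c  3  3  3  3  4  5  6  7
 h  4  4  4  4  4  5  6  7
 a  5  5  5  5  5  5  6  7
 n  6  6  6  5  6  6  6  7
 a  7  7  7  6  6  7  7  7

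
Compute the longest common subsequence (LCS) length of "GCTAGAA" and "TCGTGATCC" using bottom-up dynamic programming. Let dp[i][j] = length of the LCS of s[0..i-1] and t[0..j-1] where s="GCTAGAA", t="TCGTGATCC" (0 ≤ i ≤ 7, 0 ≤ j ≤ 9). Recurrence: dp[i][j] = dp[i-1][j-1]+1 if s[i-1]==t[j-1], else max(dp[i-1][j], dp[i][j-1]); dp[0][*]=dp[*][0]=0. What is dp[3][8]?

2

   ''  T  C  G  T  G  A  T  C  C
''  0  0  0  0  0  0  0  0  0  0
 G  0  0  0  1  1  1  1  1  1  1
 C  0  0  1  1  1  1  1  1  2  2
 T  0  1  1  1  2  2  2  2  2  2
 A  0  1  1  1  2  2  3  3  3  3
 G  0  1  1  2  2  3  3  3  3  3
 A  0  1  1  2  2  3  4  4  4  4
 A  0  1  1  2  2  3  4  4  4  4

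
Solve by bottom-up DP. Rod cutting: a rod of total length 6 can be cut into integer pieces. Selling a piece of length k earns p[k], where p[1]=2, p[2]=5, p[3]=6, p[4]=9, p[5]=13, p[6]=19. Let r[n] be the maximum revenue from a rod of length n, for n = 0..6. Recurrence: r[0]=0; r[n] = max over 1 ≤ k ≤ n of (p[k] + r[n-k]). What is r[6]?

19

   n    0    1    2    3    4    5    6
r[n]    0    2    5    7   10   13   19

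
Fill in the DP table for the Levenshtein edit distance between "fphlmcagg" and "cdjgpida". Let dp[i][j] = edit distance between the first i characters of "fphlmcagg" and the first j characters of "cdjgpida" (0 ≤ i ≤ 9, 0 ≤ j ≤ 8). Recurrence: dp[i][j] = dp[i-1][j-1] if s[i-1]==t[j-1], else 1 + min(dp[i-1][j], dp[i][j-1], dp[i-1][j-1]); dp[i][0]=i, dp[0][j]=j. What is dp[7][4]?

   ''  c  d  j  g  p  i  d  a
''  0  1  2  3  4  5  6  7  8
 f  1  1  2  3  4  5  6  7  8
 p  2  2  2  3  4  4  5  6  7
 h  3  3  3  3  4  5  5  6  7
 l  4  4  4  4  4  5  6  6  7
 m  5  5  5  5  5  5  6  7  7
 c  6  5  6  6  6  6  6  7  8
 a  7  6  6  7  7  7  7  7  7
 g  8  7  7  7  7  8  8  8  8
 g  9  8  8  8  7  8  9  9  9

7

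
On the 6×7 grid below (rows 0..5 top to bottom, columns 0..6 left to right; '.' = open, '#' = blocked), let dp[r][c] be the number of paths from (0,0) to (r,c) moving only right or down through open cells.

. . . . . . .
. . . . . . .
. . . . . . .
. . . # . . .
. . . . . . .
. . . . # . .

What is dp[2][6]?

28

r\c   0   1   2   3   4   5   6
  0   1   1   1   1   1   1   1
  1   1   2   3   4   5   6   7
  2   1   3   6  10  15  21  28
  3   1   4  10   0  15  36  64
  4   1   5  15  15  30  66 130
  5   1   6  21  36   0  66 196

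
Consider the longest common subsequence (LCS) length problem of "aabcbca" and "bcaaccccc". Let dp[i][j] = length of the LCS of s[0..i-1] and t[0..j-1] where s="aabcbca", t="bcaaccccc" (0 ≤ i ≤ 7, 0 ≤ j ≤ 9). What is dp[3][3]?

   ''  b  c  a  a  c  c  c  c  c
''  0  0  0  0  0  0  0  0  0  0
 a  0  0  0  1  1  1  1  1  1  1
 a  0  0  0  1  2  2  2  2  2  2
 b  0  1  1  1  2  2  2  2  2  2
 c  0  1  2  2  2  3  3  3  3  3
 b  0  1  2  2  2  3  3  3  3  3
 c  0  1  2  2  2  3  4  4  4  4
 a  0  1  2  3  3  3  4  4  4  4

1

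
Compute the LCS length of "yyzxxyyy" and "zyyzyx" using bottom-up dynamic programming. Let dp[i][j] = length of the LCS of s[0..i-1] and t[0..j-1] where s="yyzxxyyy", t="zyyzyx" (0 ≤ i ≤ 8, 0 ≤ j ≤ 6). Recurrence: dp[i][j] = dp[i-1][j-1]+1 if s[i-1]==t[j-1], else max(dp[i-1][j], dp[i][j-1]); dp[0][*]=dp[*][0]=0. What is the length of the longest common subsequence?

   ''  z  y  y  z  y  x
''  0  0  0  0  0  0  0
 y  0  0  1  1  1  1  1
 y  0  0  1  2  2  2  2
 z  0  1  1  2  3  3  3
 x  0  1  1  2  3  3  4
 x  0  1  1  2  3  3  4
 y  0  1  2  2  3  4  4
 y  0  1  2  3  3  4  4
 y  0  1  2  3  3  4  4

4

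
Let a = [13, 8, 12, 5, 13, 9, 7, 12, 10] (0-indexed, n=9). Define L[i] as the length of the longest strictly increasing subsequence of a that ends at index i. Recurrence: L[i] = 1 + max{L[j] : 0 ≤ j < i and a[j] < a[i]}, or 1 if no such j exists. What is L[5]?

2

   i    0    1    2    3    4    5    6    7    8
a[i]   13    8   12    5   13    9    7   12   10
L[i]    1    1    2    1    3    2    2    3    3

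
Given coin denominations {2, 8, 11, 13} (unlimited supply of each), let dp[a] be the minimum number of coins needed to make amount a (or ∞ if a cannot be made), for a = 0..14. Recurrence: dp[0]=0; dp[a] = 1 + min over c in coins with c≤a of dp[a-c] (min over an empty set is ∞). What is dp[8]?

1

 a  0  1  2  3  4  5  6  7  8  9 10 11 12 13 14
dp  0  -  1  -  2  -  3  -  1  -  2  1  3  1  4
(- denotes ∞ / unreachable)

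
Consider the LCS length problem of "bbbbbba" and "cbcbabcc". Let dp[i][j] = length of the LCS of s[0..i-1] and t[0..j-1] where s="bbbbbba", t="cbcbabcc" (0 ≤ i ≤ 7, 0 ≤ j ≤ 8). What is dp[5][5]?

   ''  c  b  c  b  a  b  c  c
''  0  0  0  0  0  0  0  0  0
 b  0  0  1  1  1  1  1  1  1
 b  0  0  1  1  2  2  2  2  2
 b  0  0  1  1  2  2  3  3  3
 b  0  0  1  1  2  2  3  3  3
 b  0  0  1  1  2  2  3  3  3
 b  0  0  1  1  2  2  3  3  3
 a  0  0  1  1  2  3  3  3  3

2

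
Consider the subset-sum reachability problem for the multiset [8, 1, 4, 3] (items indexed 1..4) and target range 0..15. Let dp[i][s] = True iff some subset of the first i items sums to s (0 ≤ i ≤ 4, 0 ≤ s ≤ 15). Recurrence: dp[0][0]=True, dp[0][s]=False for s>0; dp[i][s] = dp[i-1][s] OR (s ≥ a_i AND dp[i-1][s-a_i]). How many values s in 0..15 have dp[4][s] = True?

i\s   0   1   2   3   4   5   6   7   8   9  10  11  12  13  14  15
  0   T   F   F   F   F   F   F   F   F   F   F   F   F   F   F   F
  1   T   F   F   F   F   F   F   F   T   F   F   F   F   F   F   F
  2   T   T   F   F   F   F   F   F   T   T   F   F   F   F   F   F
  3   T   T   F   F   T   T   F   F   T   T   F   F   T   T   F   F
  4   T   T   F   T   T   T   F   T   T   T   F   T   T   T   F   T

12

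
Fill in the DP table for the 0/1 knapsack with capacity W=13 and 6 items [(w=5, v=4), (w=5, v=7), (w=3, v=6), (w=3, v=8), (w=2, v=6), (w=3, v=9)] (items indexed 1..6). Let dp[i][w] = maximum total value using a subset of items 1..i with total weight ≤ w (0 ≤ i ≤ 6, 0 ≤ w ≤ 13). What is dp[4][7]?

i\w   0   1   2   3   4   5   6   7   8   9  10  11  12  13
  0   0   0   0   0   0   0   0   0   0   0   0   0   0   0
  1   0   0   0   0   0   4   4   4   4   4   4   4   4   4
  2   0   0   0   0   0   7   7   7   7   7  11  11  11  11
  3   0   0   0   6   6   7   7   7  13  13  13  13  13  17
  4   0   0   0   8   8   8  14  14  15  15  15  21  21  21
  5   0   0   6   8   8  14  14  14  20  20  21  21  21  27
  6   0   0   6   9   9  15  17  17  23  23  23  29  29  30

14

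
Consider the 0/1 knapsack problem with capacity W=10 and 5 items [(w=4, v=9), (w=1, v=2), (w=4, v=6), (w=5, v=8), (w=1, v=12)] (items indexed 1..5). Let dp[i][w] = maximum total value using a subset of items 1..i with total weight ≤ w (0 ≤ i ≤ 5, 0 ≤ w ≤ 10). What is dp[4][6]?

i\w   0   1   2   3   4   5   6   7   8   9  10
  0   0   0   0   0   0   0   0   0   0   0   0
  1   0   0   0   0   9   9   9   9   9   9   9
  2   0   2   2   2   9  11  11  11  11  11  11
  3   0   2   2   2   9  11  11  11  15  17  17
  4   0   2   2   2   9  11  11  11  15  17  19
  5   0  12  14  14  14  21  23  23  23  27  29

11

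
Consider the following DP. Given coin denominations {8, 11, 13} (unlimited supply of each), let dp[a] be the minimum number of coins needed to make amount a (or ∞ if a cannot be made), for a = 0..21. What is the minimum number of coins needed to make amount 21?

2

 a  0  1  2  3  4  5  6  7  8  9 10 11 12 13 14 15 16 17 18 19 20 21
dp  0  -  -  -  -  -  -  -  1  -  -  1  -  1  -  -  2  -  -  2  -  2
(- denotes ∞ / unreachable)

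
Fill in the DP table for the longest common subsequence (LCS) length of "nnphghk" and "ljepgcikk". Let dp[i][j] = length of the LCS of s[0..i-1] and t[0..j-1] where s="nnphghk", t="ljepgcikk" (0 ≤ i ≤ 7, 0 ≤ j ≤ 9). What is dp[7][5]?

2

   ''  l  j  e  p  g  c  i  k  k
''  0  0  0  0  0  0  0  0  0  0
 n  0  0  0  0  0  0  0  0  0  0
 n  0  0  0  0  0  0  0  0  0  0
 p  0  0  0  0  1  1  1  1  1  1
 h  0  0  0  0  1  1  1  1  1  1
 g  0  0  0  0  1  2  2  2  2  2
 h  0  0  0  0  1  2  2  2  2  2
 k  0  0  0  0  1  2  2  2  3  3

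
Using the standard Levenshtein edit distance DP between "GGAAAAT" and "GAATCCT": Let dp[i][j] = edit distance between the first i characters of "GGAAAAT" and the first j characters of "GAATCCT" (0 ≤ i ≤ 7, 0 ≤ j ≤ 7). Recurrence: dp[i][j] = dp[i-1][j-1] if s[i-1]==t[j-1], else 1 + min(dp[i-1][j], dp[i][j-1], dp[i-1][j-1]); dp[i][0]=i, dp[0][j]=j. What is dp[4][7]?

   ''  G  A  A  T  C  C  T
''  0  1  2  3  4  5  6  7
 G  1  0  1  2  3  4  5  6
 G  2  1  1  2  3  4  5  6
 A  3  2  1  1  2  3  4  5
 A  4  3  2  1  2  3  4  5
 A  5  4  3  2  2  3  4  5
 A  6  5  4  3  3  3  4  5
 T  7  6  5  4  3  4  4  4

5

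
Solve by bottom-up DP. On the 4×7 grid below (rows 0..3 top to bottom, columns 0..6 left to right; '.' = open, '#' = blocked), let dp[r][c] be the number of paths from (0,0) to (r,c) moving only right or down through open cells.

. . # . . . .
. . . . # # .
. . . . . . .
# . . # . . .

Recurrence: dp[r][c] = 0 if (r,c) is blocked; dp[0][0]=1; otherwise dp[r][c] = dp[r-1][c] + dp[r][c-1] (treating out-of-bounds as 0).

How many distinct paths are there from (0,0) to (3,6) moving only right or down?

21

r\c   0   1   2   3   4   5   6
  0   1   1   0   0   0   0   0
  1   1   2   2   2   0   0   0
  2   1   3   5   7   7   7   7
  3   0   3   8   0   7  14  21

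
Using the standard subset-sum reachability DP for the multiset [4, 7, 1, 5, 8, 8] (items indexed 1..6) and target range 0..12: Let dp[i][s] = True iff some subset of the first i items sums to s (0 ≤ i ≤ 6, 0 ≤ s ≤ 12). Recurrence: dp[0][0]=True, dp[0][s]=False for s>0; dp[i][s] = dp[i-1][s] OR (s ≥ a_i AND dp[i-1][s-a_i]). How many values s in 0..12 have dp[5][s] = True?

11

i\s   0   1   2   3   4   5   6   7   8   9  10  11  12
  0   T   F   F   F   F   F   F   F   F   F   F   F   F
  1   T   F   F   F   T   F   F   F   F   F   F   F   F
  2   T   F   F   F   T   F   F   T   F   F   F   T   F
  3   T   T   F   F   T   T   F   T   T   F   F   T   T
  4   T   T   F   F   T   T   T   T   T   T   T   T   T
  5   T   T   F   F   T   T   T   T   T   T   T   T   T
  6   T   T   F   F   T   T   T   T   T   T   T   T   T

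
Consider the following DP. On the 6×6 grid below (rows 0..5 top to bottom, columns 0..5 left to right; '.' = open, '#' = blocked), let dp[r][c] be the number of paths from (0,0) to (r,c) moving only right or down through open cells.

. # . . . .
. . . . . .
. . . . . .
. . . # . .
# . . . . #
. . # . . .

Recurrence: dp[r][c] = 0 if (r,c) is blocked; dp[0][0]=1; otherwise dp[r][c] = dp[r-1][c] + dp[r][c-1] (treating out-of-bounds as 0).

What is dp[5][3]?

9

r\c   0   1   2   3   4   5
  0   1   0   0   0   0   0
  1   1   1   1   1   1   1
  2   1   2   3   4   5   6
  3   1   3   6   0   5  11
  4   0   3   9   9  14   0
  5   0   3   0   9  23  23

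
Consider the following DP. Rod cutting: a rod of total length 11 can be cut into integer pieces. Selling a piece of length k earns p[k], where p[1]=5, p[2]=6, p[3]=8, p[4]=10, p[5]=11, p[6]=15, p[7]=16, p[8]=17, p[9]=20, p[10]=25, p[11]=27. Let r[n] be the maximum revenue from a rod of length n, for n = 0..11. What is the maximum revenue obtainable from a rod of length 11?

55

   n    0    1    2    3    4    5    6    7    8    9   10   11
r[n]    0    5   10   15   20   25   30   35   40   45   50   55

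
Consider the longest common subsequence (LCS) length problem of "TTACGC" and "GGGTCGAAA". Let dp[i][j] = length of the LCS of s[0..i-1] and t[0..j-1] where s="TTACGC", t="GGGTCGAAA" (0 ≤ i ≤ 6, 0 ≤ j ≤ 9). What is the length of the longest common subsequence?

3

   ''  G  G  G  T  C  G  A  A  A
''  0  0  0  0  0  0  0  0  0  0
 T  0  0  0  0  1  1  1  1  1  1
 T  0  0  0  0  1  1  1  1  1  1
 A  0  0  0  0  1  1  1  2  2  2
 C  0  0  0  0  1  2  2  2  2  2
 G  0  1  1  1  1  2  3  3  3  3
 C  0  1  1  1  1  2  3  3  3  3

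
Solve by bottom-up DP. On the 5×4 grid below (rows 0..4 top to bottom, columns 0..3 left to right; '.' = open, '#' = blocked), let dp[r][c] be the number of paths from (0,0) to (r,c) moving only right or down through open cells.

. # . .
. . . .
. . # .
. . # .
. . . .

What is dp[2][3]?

r\c   0   1   2   3
  0   1   0   0   0
  1   1   1   1   1
  2   1   2   0   1
  3   1   3   0   1
  4   1   4   4   5

1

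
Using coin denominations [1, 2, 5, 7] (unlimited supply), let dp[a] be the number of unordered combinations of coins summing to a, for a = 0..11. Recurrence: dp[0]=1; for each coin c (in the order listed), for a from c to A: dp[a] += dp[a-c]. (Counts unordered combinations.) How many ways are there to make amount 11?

after  coin     0     1     2     3     4     5     6     7     8     9    10    11
          1     1     1     1     1     1     1     1     1     1     1     1     1
          2     1     1     2     2     3     3     4     4     5     5     6     6
          5     1     1     2     2     3     4     5     6     7     8    10    11
          7     1     1     2     2     3     4     5     7     8    10    12    14

14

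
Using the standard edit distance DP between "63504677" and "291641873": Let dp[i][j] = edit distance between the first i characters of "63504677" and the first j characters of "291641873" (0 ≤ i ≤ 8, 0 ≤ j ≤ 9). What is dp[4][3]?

4

   ''  2  9  1  6  4  1  8  7  3
''  0  1  2  3  4  5  6  7  8  9
 6  1  1  2  3  3  4  5  6  7  8
 3  2  2  2  3  4  4  5  6  7  7
 5  3  3  3  3  4  5  5  6  7  8
 0  4  4  4  4  4  5  6  6  7  8
 4  5  5  5  5  5  4  5  6  7  8
 6  6  6  6  6  5  5  5  6  7  8
 7  7  7  7  7  6  6  6  6  6  7
 7  8  8  8  8  7  7  7  7  6  7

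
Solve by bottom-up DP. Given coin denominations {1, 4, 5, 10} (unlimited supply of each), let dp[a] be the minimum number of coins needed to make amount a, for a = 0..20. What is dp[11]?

2

 a  0  1  2  3  4  5  6  7  8  9 10 11 12 13 14 15 16 17 18 19 20
dp  0  1  2  3  1  1  2  3  2  2  1  2  3  3  2  2  3  4  3  3  2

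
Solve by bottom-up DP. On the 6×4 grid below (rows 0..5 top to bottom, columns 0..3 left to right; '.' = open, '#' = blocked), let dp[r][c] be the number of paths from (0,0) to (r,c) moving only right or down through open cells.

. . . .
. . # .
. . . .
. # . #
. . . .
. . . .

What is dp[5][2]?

6

r\c   0   1   2   3
  0   1   1   1   1
  1   1   2   0   1
  2   1   3   3   4
  3   1   0   3   0
  4   1   1   4   4
  5   1   2   6  10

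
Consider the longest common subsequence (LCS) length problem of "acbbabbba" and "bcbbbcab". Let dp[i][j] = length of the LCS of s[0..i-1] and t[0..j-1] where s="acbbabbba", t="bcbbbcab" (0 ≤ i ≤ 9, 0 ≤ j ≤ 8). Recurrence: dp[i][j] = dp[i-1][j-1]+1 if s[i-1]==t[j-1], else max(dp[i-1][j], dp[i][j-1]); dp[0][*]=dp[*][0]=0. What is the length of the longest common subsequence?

   ''  b  c  b  b  b  c  a  b
''  0  0  0  0  0  0  0  0  0
 a  0  0  0  0  0  0  0  1  1
 c  0  0  1  1  1  1  1  1  1
 b  0  1  1  2  2  2  2  2  2
 b  0  1  1  2  3  3  3  3  3
 a  0  1  1  2  3  3  3  4  4
 b  0  1  1  2  3  4  4  4  5
 b  0  1  1  2  3  4  4  4  5
 b  0  1  1  2  3  4  4  4  5
 a  0  1  1  2  3  4  4  5  5

5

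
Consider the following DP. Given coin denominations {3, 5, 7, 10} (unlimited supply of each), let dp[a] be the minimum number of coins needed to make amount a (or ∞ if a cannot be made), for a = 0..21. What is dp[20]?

 a  0  1  2  3  4  5  6  7  8  9 10 11 12 13 14 15 16 17 18 19 20 21
dp  0  -  -  1  -  1  2  1  2  3  1  3  2  2  2  2  3  2  3  3  2  3
(- denotes ∞ / unreachable)

2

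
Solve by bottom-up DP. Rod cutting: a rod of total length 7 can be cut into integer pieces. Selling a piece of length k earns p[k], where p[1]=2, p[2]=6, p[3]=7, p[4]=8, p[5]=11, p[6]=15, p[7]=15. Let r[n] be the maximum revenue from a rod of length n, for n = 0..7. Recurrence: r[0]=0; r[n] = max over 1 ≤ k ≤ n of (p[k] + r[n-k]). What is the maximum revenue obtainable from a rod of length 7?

20

   n    0    1    2    3    4    5    6    7
r[n]    0    2    6    8   12   14   18   20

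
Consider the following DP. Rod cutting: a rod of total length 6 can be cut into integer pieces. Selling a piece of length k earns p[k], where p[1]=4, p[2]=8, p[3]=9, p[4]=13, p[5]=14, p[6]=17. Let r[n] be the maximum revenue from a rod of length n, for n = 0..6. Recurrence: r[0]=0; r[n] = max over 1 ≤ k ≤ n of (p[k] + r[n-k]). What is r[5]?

   n    0    1    2    3    4    5    6
r[n]    0    4    8   12   16   20   24

20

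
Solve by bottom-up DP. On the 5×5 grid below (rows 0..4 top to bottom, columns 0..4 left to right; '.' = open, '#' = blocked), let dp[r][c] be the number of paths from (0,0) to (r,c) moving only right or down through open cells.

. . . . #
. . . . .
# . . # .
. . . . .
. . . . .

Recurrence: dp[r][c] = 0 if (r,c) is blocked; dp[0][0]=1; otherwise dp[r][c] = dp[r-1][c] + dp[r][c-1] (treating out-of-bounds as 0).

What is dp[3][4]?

r\c   0   1   2   3   4
  0   1   1   1   1   0
  1   1   2   3   4   4
  2   0   2   5   0   4
  3   0   2   7   7  11
  4   0   2   9  16  27

11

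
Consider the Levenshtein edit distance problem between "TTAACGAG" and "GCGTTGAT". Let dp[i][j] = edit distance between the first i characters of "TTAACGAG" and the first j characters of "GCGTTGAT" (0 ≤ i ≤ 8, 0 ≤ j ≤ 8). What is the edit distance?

   ''  G  C  G  T  T  G  A  T
''  0  1  2  3  4  5  6  7  8
 T  1  1  2  3  3  4  5  6  7
 T  2  2  2  3  3  3  4  5  6
 A  3  3  3  3  4  4  4  4  5
 A  4  4  4  4  4  5  5  4  5
 C  5  5  4  5  5  5  6  5  5
 G  6  5  5  4  5  6  5  6  6
 A  7  6  6  5  5  6  6  5  6
 G  8  7  7  6  6  6  6  6  6

6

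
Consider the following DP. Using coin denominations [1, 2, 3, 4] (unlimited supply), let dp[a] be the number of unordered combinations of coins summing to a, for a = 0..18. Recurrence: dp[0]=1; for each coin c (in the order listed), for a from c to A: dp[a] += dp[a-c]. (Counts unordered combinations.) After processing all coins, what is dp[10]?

after  coin     0     1     2     3     4     5     6     7     8     9    10    11    12    13    14    15    16    17    18
          1     1     1     1     1     1     1     1     1     1     1     1     1     1     1     1     1     1     1     1
          2     1     1     2     2     3     3     4     4     5     5     6     6     7     7     8     8     9     9    10
          3     1     1     2     3     4     5     7     8    10    12    14    16    19    21    24    27    30    33    37
          4     1     1     2     3     5     6     9    11    15    18    23    27    34    39    47    54    64    72    84

23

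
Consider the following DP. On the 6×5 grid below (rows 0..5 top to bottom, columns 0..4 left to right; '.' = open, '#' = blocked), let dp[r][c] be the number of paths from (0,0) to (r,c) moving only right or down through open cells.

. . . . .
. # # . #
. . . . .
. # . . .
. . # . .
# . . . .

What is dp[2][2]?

r\c   0   1   2   3   4
  0   1   1   1   1   1
  1   1   0   0   1   0
  2   1   1   1   2   2
  3   1   0   1   3   5
  4   1   1   0   3   8
  5   0   1   1   4  12

1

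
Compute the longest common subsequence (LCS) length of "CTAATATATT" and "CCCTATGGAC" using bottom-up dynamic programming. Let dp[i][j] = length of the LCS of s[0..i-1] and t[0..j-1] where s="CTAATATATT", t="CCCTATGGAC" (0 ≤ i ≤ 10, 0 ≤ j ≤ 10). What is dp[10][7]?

   ''  C  C  C  T  A  T  G  G  A  C
''  0  0  0  0  0  0  0  0  0  0  0
 C  0  1  1  1  1  1  1  1  1  1  1
 T  0  1  1  1  2  2  2  2  2  2  2
 A  0  1  1  1  2  3  3  3  3  3  3
 A  0  1  1  1  2  3  3  3  3  4  4
 T  0  1  1  1  2  3  4  4  4  4  4
 A  0  1  1  1  2  3  4  4  4  5  5
 T  0  1  1  1  2  3  4  4  4  5  5
 A  0  1  1  1  2  3  4  4  4  5  5
 T  0  1  1  1  2  3  4  4  4  5  5
 T  0  1  1  1  2  3  4  4  4  5  5

4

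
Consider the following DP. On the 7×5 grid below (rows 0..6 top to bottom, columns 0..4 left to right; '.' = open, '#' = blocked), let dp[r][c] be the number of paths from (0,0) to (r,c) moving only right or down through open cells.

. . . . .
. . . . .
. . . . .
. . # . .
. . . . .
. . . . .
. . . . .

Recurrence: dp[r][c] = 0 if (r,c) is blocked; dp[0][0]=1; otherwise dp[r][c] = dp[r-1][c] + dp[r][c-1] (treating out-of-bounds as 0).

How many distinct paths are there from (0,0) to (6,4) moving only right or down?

r\c   0   1   2   3   4
  0   1   1   1   1   1
  1   1   2   3   4   5
  2   1   3   6  10  15
  3   1   4   0  10  25
  4   1   5   5  15  40
  5   1   6  11  26  66
  6   1   7  18  44 110

110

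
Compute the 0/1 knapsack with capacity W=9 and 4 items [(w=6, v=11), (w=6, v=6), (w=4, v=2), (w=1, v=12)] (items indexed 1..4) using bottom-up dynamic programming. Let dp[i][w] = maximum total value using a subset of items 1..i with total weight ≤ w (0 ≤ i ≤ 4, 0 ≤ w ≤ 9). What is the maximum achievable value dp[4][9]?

i\w   0   1   2   3   4   5   6   7   8   9
  0   0   0   0   0   0   0   0   0   0   0
  1   0   0   0   0   0   0  11  11  11  11
  2   0   0   0   0   0   0  11  11  11  11
  3   0   0   0   0   2   2  11  11  11  11
  4   0  12  12  12  12  14  14  23  23  23

23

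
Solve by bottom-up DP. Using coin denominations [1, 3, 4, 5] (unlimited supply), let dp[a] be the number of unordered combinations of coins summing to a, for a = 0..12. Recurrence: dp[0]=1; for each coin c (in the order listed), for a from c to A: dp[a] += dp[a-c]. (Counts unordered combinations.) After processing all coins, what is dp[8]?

after  coin     0     1     2     3     4     5     6     7     8     9    10    11    12
          1     1     1     1     1     1     1     1     1     1     1     1     1     1
          3     1     1     1     2     2     2     3     3     3     4     4     4     5
          4     1     1     1     2     3     3     4     5     6     7     8     9    11
          5     1     1     1     2     3     4     5     6     8    10    12    14    17

8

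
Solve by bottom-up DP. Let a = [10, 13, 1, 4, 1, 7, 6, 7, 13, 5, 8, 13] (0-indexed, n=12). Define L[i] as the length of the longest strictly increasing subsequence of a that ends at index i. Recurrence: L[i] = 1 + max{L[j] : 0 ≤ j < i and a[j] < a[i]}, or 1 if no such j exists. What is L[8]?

5

   i    0    1    2    3    4    5    6    7    8    9   10   11
a[i]   10   13    1    4    1    7    6    7   13    5    8   13
L[i]    1    2    1    2    1    3    3    4    5    3    5    6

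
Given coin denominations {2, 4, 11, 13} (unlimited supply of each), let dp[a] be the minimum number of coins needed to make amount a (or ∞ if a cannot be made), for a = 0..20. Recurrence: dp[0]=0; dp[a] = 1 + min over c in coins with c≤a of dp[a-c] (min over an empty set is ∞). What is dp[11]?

 a  0  1  2  3  4  5  6  7  8  9 10 11 12 13 14 15 16 17 18 19 20
dp  0  -  1  -  1  -  2  -  2  -  3  1  3  1  4  2  4  2  5  3  5
(- denotes ∞ / unreachable)

1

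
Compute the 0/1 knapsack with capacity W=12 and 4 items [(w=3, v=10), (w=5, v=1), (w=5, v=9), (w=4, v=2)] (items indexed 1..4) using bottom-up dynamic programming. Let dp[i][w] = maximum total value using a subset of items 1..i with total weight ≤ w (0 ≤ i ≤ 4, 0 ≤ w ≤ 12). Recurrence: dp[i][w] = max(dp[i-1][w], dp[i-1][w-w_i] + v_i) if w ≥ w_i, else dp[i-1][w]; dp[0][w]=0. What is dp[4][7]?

i\w   0   1   2   3   4   5   6   7   8   9  10  11  12
  0   0   0   0   0   0   0   0   0   0   0   0   0   0
  1   0   0   0  10  10  10  10  10  10  10  10  10  10
  2   0   0   0  10  10  10  10  10  11  11  11  11  11
  3   0   0   0  10  10  10  10  10  19  19  19  19  19
  4   0   0   0  10  10  10  10  12  19  19  19  19  21

12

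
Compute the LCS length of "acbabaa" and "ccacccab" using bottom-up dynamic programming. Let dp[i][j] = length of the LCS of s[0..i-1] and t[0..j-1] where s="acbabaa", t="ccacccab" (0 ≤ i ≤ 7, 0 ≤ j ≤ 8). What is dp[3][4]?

   ''  c  c  a  c  c  c  a  b
''  0  0  0  0  0  0  0  0  0
 a  0  0  0  1  1  1  1  1  1
 c  0  1  1  1  2  2  2  2  2
 b  0  1  1  1  2  2  2  2  3
 a  0  1  1  2  2  2  2  3  3
 b  0  1  1  2  2  2  2  3  4
 a  0  1  1  2  2  2  2  3  4
 a  0  1  1  2  2  2  2  3  4

2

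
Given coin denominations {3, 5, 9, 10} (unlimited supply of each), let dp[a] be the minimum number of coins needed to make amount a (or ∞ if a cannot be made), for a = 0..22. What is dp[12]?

 a  0  1  2  3  4  5  6  7  8  9 10 11 12 13 14 15 16 17 18 19 20 21 22
dp  0  -  -  1  -  1  2  -  2  1  1  3  2  2  2  2  3  3  2  2  2  3  3
(- denotes ∞ / unreachable)

2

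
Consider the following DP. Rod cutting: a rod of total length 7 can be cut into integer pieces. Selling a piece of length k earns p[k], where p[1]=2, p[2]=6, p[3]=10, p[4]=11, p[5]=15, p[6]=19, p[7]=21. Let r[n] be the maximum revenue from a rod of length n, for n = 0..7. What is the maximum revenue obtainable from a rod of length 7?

22

   n    0    1    2    3    4    5    6    7
r[n]    0    2    6   10   12   16   20   22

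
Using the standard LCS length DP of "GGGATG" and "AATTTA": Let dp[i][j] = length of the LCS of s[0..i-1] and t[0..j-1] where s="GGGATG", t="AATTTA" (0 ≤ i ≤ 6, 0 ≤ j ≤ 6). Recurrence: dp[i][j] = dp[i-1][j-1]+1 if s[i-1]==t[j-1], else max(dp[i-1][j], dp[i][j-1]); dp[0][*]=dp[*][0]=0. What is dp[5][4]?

2

   ''  A  A  T  T  T  A
''  0  0  0  0  0  0  0
 G  0  0  0  0  0  0  0
 G  0  0  0  0  0  0  0
 G  0  0  0  0  0  0  0
 A  0  1  1  1  1  1  1
 T  0  1  1  2  2  2  2
 G  0  1  1  2  2  2  2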